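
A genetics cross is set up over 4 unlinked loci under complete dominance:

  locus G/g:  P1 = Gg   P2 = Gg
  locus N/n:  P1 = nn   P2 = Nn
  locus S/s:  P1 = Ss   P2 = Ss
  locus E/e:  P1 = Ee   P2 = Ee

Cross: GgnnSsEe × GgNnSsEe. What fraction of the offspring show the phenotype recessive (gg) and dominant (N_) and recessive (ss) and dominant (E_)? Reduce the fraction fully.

P(gg N_ ss E_) = 3/128

GgnnSsEe gametes: GnSE×2, GnSe×2, GnsE×2, Gnse×2, gnSE×2, gnSe×2, gnsE×2, gnse×2
GgNnSsEe gametes: GNSE×1, GNSe×1, GNsE×1, GNse×1, GnSE×1, GnSe×1, GnsE×1, Gnse×1, gNSE×1, gNSe×1, gNsE×1, gNse×1, gnSE×1, gnSe×1, gnsE×1, gnse×1
GgnnSsEe×GgNnSsEe grid (16·16=256): GGNnSSEE=2 GGNnSSEe=4 GGNnSSee=2 GGNnSsEE=4 GGNnSsEe=8 GGNnSsee=4 GGNnssEE=2 GGNnssEe=4 GGNnssee=2 GGnnSSEE=2 GGnnSSEe=4 GGnnSSee=2 GGnnSsEE=4 GGnnSsEe=8 GGnnSsee=4 GGnnssEE=2 GGnnssEe=4 GGnnssee=2 GgNnSSEE=4 GgNnSSEe=8 GgNnSSee=4 GgNnSsEE=8 GgNnSsEe=16 GgNnSsee=8 GgNnssEE=4 GgNnssEe=8 GgNnssee=4 GgnnSSEE=4 GgnnSSEe=8 GgnnSSee=4 GgnnSsEE=8 GgnnSsEe=16 GgnnSsee=8 GgnnssEE=4 GgnnssEe=8 Ggnnssee=4 ggNnSSEE=2 ggNnSSEe=4 ggNnSSee=2 ggNnSsEE=4 ggNnSsEe=8 ggNnSsee=4 ggNnssEE=2 ggNnssEe=4 ggNnssee=2 ggnnSSEE=2 ggnnSSEe=4 ggnnSSee=2 ggnnSsEE=4 ggnnSsEe=8 ggnnSsee=4 ggnnssEE=2 ggnnssEe=4 ggnnssee=2
gg N_ ss E_ hits 6/256; gcd=2; 6÷2/256÷2 = 3/128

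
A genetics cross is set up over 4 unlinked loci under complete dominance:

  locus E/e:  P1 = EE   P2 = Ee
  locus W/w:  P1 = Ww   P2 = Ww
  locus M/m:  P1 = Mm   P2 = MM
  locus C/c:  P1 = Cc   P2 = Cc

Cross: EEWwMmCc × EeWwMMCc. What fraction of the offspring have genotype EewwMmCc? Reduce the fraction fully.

P(EewwMmCc) = 1/32

EEWwMmCc gametes: EWMC×2, EWMc×2, EWmC×2, EWmc×2, EwMC×2, EwMc×2, EwmC×2, Ewmc×2
EeWwMMCc gametes: EWMC×2, EWMc×2, EwMC×2, EwMc×2, eWMC×2, eWMc×2, ewMC×2, ewMc×2
EEWwMmCc×EeWwMMCc grid (16·16=256): EEWWMMCC=4 EEWWMMCc=8 EEWWMMcc=4 EEWWMmCC=4 EEWWMmCc=8 EEWWMmcc=4 EEWwMMCC=8 EEWwMMCc=16 EEWwMMcc=8 EEWwMmCC=8 EEWwMmCc=16 EEWwMmcc=8 EEwwMMCC=4 EEwwMMCc=8 EEwwMMcc=4 EEwwMmCC=4 EEwwMmCc=8 EEwwMmcc=4 EeWWMMCC=4 EeWWMMCc=8 EeWWMMcc=4 EeWWMmCC=4 EeWWMmCc=8 EeWWMmcc=4 EeWwMMCC=8 EeWwMMCc=16 EeWwMMcc=8 EeWwMmCC=8 EeWwMmCc=16 EeWwMmcc=8 EewwMMCC=4 EewwMMCc=8 EewwMMcc=4 EewwMmCC=4 EewwMmCc=8 EewwMmcc=4
EewwMmCc hits 8/256; gcd=8; 8÷8/256÷8 = 1/32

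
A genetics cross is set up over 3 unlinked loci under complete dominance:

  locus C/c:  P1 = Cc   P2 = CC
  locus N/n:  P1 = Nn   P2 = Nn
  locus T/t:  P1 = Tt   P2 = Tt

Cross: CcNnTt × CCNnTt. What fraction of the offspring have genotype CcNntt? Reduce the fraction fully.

CcNnTt gametes: CNT×1, CNt×1, CnT×1, Cnt×1, cNT×1, cNt×1, cnT×1, cnt×1
CCNnTt gametes: CNT×2, CNt×2, CnT×2, Cnt×2
CcNnTt×CCNnTt grid (8·8=64): CCNNTT=2 CCNNTt=4 CCNNtt=2 CCNnTT=4 CCNnTt=8 CCNntt=4 CCnnTT=2 CCnnTt=4 CCnntt=2 CcNNTT=2 CcNNTt=4 CcNNtt=2 CcNnTT=4 CcNnTt=8 CcNntt=4 CcnnTT=2 CcnnTt=4 Ccnntt=2
CcNntt hits 4/64; gcd=4; 4÷4/64÷4 = 1/16

P(CcNntt) = 1/16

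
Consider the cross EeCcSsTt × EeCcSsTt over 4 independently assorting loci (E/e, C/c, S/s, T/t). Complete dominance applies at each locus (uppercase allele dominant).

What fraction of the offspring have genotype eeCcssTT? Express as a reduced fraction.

EeCcSsTt gametes: ECST×1, ECSt×1, ECsT×1, ECst×1, EcST×1, EcSt×1, EcsT×1, Ecst×1, eCST×1, eCSt×1, eCsT×1, eCst×1, ecST×1, ecSt×1, ecsT×1, ecst×1
EeCcSsTt gametes: ECST×1, ECSt×1, ECsT×1, ECst×1, EcST×1, EcSt×1, EcsT×1, Ecst×1, eCST×1, eCSt×1, eCsT×1, eCst×1, ecST×1, ecSt×1, ecsT×1, ecst×1
EeCcSsTt×EeCcSsTt grid (16·16=256): EECCSSTT=1 EECCSSTt=2 EECCSStt=1 EECCSsTT=2 EECCSsTt=4 EECCSstt=2 EECCssTT=1 EECCssTt=2 EECCsstt=1 EECcSSTT=2 EECcSSTt=4 EECcSStt=2 EECcSsTT=4 EECcSsTt=8 EECcSstt=4 EECcssTT=2 EECcssTt=4 EECcsstt=2 EEccSSTT=1 EEccSSTt=2 EEccSStt=1 EEccSsTT=2 EEccSsTt=4 EEccSstt=2 EEccssTT=1 EEccssTt=2 EEccsstt=1 EeCCSSTT=2 EeCCSSTt=4 EeCCSStt=2 EeCCSsTT=4 EeCCSsTt=8 EeCCSstt=4 EeCCssTT=2 EeCCssTt=4 EeCCsstt=2 EeCcSSTT=4 EeCcSSTt=8 EeCcSStt=4 EeCcSsTT=8 EeCcSsTt=16 EeCcSstt=8 EeCcssTT=4 EeCcssTt=8 EeCcsstt=4 EeccSSTT=2 EeccSSTt=4 EeccSStt=2 EeccSsTT=4 EeccSsTt=8 EeccSstt=4 EeccssTT=2 EeccssTt=4 Eeccsstt=2 eeCCSSTT=1 eeCCSSTt=2 eeCCSStt=1 eeCCSsTT=2 eeCCSsTt=4 eeCCSstt=2 eeCCssTT=1 eeCCssTt=2 eeCCsstt=1 eeCcSSTT=2 eeCcSSTt=4 eeCcSStt=2 eeCcSsTT=4 eeCcSsTt=8 eeCcSstt=4 eeCcssTT=2 eeCcssTt=4 eeCcsstt=2 eeccSSTT=1 eeccSSTt=2 eeccSStt=1 eeccSsTT=2 eeccSsTt=4 eeccSstt=2 eeccssTT=1 eeccssTt=2 eeccsstt=1
eeCcssTT hits 2/256; gcd=2; 2÷2/256÷2 = 1/128

P(eeCcssTT) = 1/128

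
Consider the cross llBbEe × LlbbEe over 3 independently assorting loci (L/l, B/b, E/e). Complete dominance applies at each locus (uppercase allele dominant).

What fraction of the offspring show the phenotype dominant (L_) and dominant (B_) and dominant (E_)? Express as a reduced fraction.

P(L_ B_ E_) = 3/16

llBbEe gametes: lBE×2, lBe×2, lbE×2, lbe×2
LlbbEe gametes: LbE×2, Lbe×2, lbE×2, lbe×2
llBbEe×LlbbEe grid (8·8=64): LlBbEE=4 LlBbEe=8 LlBbee=4 LlbbEE=4 LlbbEe=8 Llbbee=4 llBbEE=4 llBbEe=8 llBbee=4 llbbEE=4 llbbEe=8 llbbee=4
L_ B_ E_ hits 12/64; gcd=4; 12÷4/64÷4 = 3/16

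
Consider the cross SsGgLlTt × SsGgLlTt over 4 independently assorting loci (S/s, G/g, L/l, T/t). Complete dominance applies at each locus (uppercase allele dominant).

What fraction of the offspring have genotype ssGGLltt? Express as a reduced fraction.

SsGgLlTt gametes: SGLT×1, SGLt×1, SGlT×1, SGlt×1, SgLT×1, SgLt×1, SglT×1, Sglt×1, sGLT×1, sGLt×1, sGlT×1, sGlt×1, sgLT×1, sgLt×1, sglT×1, sglt×1
SsGgLlTt gametes: SGLT×1, SGLt×1, SGlT×1, SGlt×1, SgLT×1, SgLt×1, SglT×1, Sglt×1, sGLT×1, sGLt×1, sGlT×1, sGlt×1, sgLT×1, sgLt×1, sglT×1, sglt×1
SsGgLlTt×SsGgLlTt grid (16·16=256): SSGGLLTT=1 SSGGLLTt=2 SSGGLLtt=1 SSGGLlTT=2 SSGGLlTt=4 SSGGLltt=2 SSGGllTT=1 SSGGllTt=2 SSGGlltt=1 SSGgLLTT=2 SSGgLLTt=4 SSGgLLtt=2 SSGgLlTT=4 SSGgLlTt=8 SSGgLltt=4 SSGgllTT=2 SSGgllTt=4 SSGglltt=2 SSggLLTT=1 SSggLLTt=2 SSggLLtt=1 SSggLlTT=2 SSggLlTt=4 SSggLltt=2 SSggllTT=1 SSggllTt=2 SSgglltt=1 SsGGLLTT=2 SsGGLLTt=4 SsGGLLtt=2 SsGGLlTT=4 SsGGLlTt=8 SsGGLltt=4 SsGGllTT=2 SsGGllTt=4 SsGGlltt=2 SsGgLLTT=4 SsGgLLTt=8 SsGgLLtt=4 SsGgLlTT=8 SsGgLlTt=16 SsGgLltt=8 SsGgllTT=4 SsGgllTt=8 SsGglltt=4 SsggLLTT=2 SsggLLTt=4 SsggLLtt=2 SsggLlTT=4 SsggLlTt=8 SsggLltt=4 SsggllTT=2 SsggllTt=4 Ssgglltt=2 ssGGLLTT=1 ssGGLLTt=2 ssGGLLtt=1 ssGGLlTT=2 ssGGLlTt=4 ssGGLltt=2 ssGGllTT=1 ssGGllTt=2 ssGGlltt=1 ssGgLLTT=2 ssGgLLTt=4 ssGgLLtt=2 ssGgLlTT=4 ssGgLlTt=8 ssGgLltt=4 ssGgllTT=2 ssGgllTt=4 ssGglltt=2 ssggLLTT=1 ssggLLTt=2 ssggLLtt=1 ssggLlTT=2 ssggLlTt=4 ssggLltt=2 ssggllTT=1 ssggllTt=2 ssgglltt=1
ssGGLltt hits 2/256; gcd=2; 2÷2/256÷2 = 1/128

P(ssGGLltt) = 1/128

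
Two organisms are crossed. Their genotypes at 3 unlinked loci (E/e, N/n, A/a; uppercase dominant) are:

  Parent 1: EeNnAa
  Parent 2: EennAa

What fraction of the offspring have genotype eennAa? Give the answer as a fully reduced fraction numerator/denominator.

P(eennAa) = 1/16

EeNnAa gametes: ENA×1, ENa×1, EnA×1, Ena×1, eNA×1, eNa×1, enA×1, ena×1
EennAa gametes: EnA×2, Ena×2, enA×2, ena×2
EeNnAa×EennAa grid (8·8=64): EENnAA=2 EENnAa=4 EENnaa=2 EEnnAA=2 EEnnAa=4 EEnnaa=2 EeNnAA=4 EeNnAa=8 EeNnaa=4 EennAA=4 EennAa=8 Eennaa=4 eeNnAA=2 eeNnAa=4 eeNnaa=2 eennAA=2 eennAa=4 eennaa=2
eennAa hits 4/64; gcd=4; 4÷4/64÷4 = 1/16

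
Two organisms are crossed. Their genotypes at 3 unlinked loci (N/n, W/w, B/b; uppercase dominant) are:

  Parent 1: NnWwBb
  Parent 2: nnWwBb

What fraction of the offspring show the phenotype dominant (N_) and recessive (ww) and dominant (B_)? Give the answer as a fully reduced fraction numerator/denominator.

NnWwBb gametes: NWB×1, NWb×1, NwB×1, Nwb×1, nWB×1, nWb×1, nwB×1, nwb×1
nnWwBb gametes: nWB×2, nWb×2, nwB×2, nwb×2
NnWwBb×nnWwBb grid (8·8=64): NnWWBB=2 NnWWBb=4 NnWWbb=2 NnWwBB=4 NnWwBb=8 NnWwbb=4 NnwwBB=2 NnwwBb=4 Nnwwbb=2 nnWWBB=2 nnWWBb=4 nnWWbb=2 nnWwBB=4 nnWwBb=8 nnWwbb=4 nnwwBB=2 nnwwBb=4 nnwwbb=2
N_ ww B_ hits 6/64; gcd=2; 6÷2/64÷2 = 3/32

P(N_ ww B_) = 3/32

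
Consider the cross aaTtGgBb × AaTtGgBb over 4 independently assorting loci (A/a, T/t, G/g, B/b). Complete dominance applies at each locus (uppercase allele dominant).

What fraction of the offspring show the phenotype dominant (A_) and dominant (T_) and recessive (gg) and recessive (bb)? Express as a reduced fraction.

aaTtGgBb gametes: aTGB×2, aTGb×2, aTgB×2, aTgb×2, atGB×2, atGb×2, atgB×2, atgb×2
AaTtGgBb gametes: ATGB×1, ATGb×1, ATgB×1, ATgb×1, AtGB×1, AtGb×1, AtgB×1, Atgb×1, aTGB×1, aTGb×1, aTgB×1, aTgb×1, atGB×1, atGb×1, atgB×1, atgb×1
aaTtGgBb×AaTtGgBb grid (16·16=256): AaTTGGBB=2 AaTTGGBb=4 AaTTGGbb=2 AaTTGgBB=4 AaTTGgBb=8 AaTTGgbb=4 AaTTggBB=2 AaTTggBb=4 AaTTggbb=2 AaTtGGBB=4 AaTtGGBb=8 AaTtGGbb=4 AaTtGgBB=8 AaTtGgBb=16 AaTtGgbb=8 AaTtggBB=4 AaTtggBb=8 AaTtggbb=4 AattGGBB=2 AattGGBb=4 AattGGbb=2 AattGgBB=4 AattGgBb=8 AattGgbb=4 AattggBB=2 AattggBb=4 Aattggbb=2 aaTTGGBB=2 aaTTGGBb=4 aaTTGGbb=2 aaTTGgBB=4 aaTTGgBb=8 aaTTGgbb=4 aaTTggBB=2 aaTTggBb=4 aaTTggbb=2 aaTtGGBB=4 aaTtGGBb=8 aaTtGGbb=4 aaTtGgBB=8 aaTtGgBb=16 aaTtGgbb=8 aaTtggBB=4 aaTtggBb=8 aaTtggbb=4 aattGGBB=2 aattGGBb=4 aattGGbb=2 aattGgBB=4 aattGgBb=8 aattGgbb=4 aattggBB=2 aattggBb=4 aattggbb=2
A_ T_ gg bb hits 6/256; gcd=2; 6÷2/256÷2 = 3/128

P(A_ T_ gg bb) = 3/128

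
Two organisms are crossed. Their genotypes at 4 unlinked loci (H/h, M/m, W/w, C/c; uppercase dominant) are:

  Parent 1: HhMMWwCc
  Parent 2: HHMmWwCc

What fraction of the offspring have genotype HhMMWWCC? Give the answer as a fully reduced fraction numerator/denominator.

HhMMWwCc gametes: HMWC×2, HMWc×2, HMwC×2, HMwc×2, hMWC×2, hMWc×2, hMwC×2, hMwc×2
HHMmWwCc gametes: HMWC×2, HMWc×2, HMwC×2, HMwc×2, HmWC×2, HmWc×2, HmwC×2, Hmwc×2
HhMMWwCc×HHMmWwCc grid (16·16=256): HHMMWWCC=4 HHMMWWCc=8 HHMMWWcc=4 HHMMWwCC=8 HHMMWwCc=16 HHMMWwcc=8 HHMMwwCC=4 HHMMwwCc=8 HHMMwwcc=4 HHMmWWCC=4 HHMmWWCc=8 HHMmWWcc=4 HHMmWwCC=8 HHMmWwCc=16 HHMmWwcc=8 HHMmwwCC=4 HHMmwwCc=8 HHMmwwcc=4 HhMMWWCC=4 HhMMWWCc=8 HhMMWWcc=4 HhMMWwCC=8 HhMMWwCc=16 HhMMWwcc=8 HhMMwwCC=4 HhMMwwCc=8 HhMMwwcc=4 HhMmWWCC=4 HhMmWWCc=8 HhMmWWcc=4 HhMmWwCC=8 HhMmWwCc=16 HhMmWwcc=8 HhMmwwCC=4 HhMmwwCc=8 HhMmwwcc=4
HhMMWWCC hits 4/256; gcd=4; 4÷4/256÷4 = 1/64

P(HhMMWWCC) = 1/64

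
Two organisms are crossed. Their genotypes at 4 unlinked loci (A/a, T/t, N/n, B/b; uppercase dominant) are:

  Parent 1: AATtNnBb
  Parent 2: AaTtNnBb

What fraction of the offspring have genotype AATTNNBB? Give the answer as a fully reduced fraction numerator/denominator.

P(AATTNNBB) = 1/128

AATtNnBb gametes: ATNB×2, ATNb×2, ATnB×2, ATnb×2, AtNB×2, AtNb×2, AtnB×2, Atnb×2
AaTtNnBb gametes: ATNB×1, ATNb×1, ATnB×1, ATnb×1, AtNB×1, AtNb×1, AtnB×1, Atnb×1, aTNB×1, aTNb×1, aTnB×1, aTnb×1, atNB×1, atNb×1, atnB×1, atnb×1
AATtNnBb×AaTtNnBb grid (16·16=256): AATTNNBB=2 AATTNNBb=4 AATTNNbb=2 AATTNnBB=4 AATTNnBb=8 AATTNnbb=4 AATTnnBB=2 AATTnnBb=4 AATTnnbb=2 AATtNNBB=4 AATtNNBb=8 AATtNNbb=4 AATtNnBB=8 AATtNnBb=16 AATtNnbb=8 AATtnnBB=4 AATtnnBb=8 AATtnnbb=4 AAttNNBB=2 AAttNNBb=4 AAttNNbb=2 AAttNnBB=4 AAttNnBb=8 AAttNnbb=4 AAttnnBB=2 AAttnnBb=4 AAttnnbb=2 AaTTNNBB=2 AaTTNNBb=4 AaTTNNbb=2 AaTTNnBB=4 AaTTNnBb=8 AaTTNnbb=4 AaTTnnBB=2 AaTTnnBb=4 AaTTnnbb=2 AaTtNNBB=4 AaTtNNBb=8 AaTtNNbb=4 AaTtNnBB=8 AaTtNnBb=16 AaTtNnbb=8 AaTtnnBB=4 AaTtnnBb=8 AaTtnnbb=4 AattNNBB=2 AattNNBb=4 AattNNbb=2 AattNnBB=4 AattNnBb=8 AattNnbb=4 AattnnBB=2 AattnnBb=4 Aattnnbb=2
AATTNNBB hits 2/256; gcd=2; 2÷2/256÷2 = 1/128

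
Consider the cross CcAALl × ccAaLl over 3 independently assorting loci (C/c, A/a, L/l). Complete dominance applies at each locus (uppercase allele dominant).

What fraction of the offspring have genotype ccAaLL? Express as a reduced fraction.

P(ccAaLL) = 1/16

CcAALl gametes: CAL×2, CAl×2, cAL×2, cAl×2
ccAaLl gametes: cAL×2, cAl×2, caL×2, cal×2
CcAALl×ccAaLl grid (8·8=64): CcAALL=4 CcAALl=8 CcAAll=4 CcAaLL=4 CcAaLl=8 CcAall=4 ccAALL=4 ccAALl=8 ccAAll=4 ccAaLL=4 ccAaLl=8 ccAall=4
ccAaLL hits 4/64; gcd=4; 4÷4/64÷4 = 1/16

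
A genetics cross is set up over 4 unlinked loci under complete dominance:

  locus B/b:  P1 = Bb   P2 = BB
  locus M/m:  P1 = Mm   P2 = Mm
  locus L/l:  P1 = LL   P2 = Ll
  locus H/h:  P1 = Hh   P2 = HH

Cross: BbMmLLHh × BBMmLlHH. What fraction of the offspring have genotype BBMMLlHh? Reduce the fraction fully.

BbMmLLHh gametes: BMLH×2, BMLh×2, BmLH×2, BmLh×2, bMLH×2, bMLh×2, bmLH×2, bmLh×2
BBMmLlHH gametes: BMLH×4, BMlH×4, BmLH×4, BmlH×4
BbMmLLHh×BBMmLlHH grid (16·16=256): BBMMLLHH=8 BBMMLLHh=8 BBMMLlHH=8 BBMMLlHh=8 BBMmLLHH=16 BBMmLLHh=16 BBMmLlHH=16 BBMmLlHh=16 BBmmLLHH=8 BBmmLLHh=8 BBmmLlHH=8 BBmmLlHh=8 BbMMLLHH=8 BbMMLLHh=8 BbMMLlHH=8 BbMMLlHh=8 BbMmLLHH=16 BbMmLLHh=16 BbMmLlHH=16 BbMmLlHh=16 BbmmLLHH=8 BbmmLLHh=8 BbmmLlHH=8 BbmmLlHh=8
BBMMLlHh hits 8/256; gcd=8; 8÷8/256÷8 = 1/32

P(BBMMLlHh) = 1/32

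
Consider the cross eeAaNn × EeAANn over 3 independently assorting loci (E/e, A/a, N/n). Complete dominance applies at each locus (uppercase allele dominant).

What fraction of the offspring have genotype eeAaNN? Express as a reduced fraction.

eeAaNn gametes: eAN×2, eAn×2, eaN×2, ean×2
EeAANn gametes: EAN×2, EAn×2, eAN×2, eAn×2
eeAaNn×EeAANn grid (8·8=64): EeAANN=4 EeAANn=8 EeAAnn=4 EeAaNN=4 EeAaNn=8 EeAann=4 eeAANN=4 eeAANn=8 eeAAnn=4 eeAaNN=4 eeAaNn=8 eeAann=4
eeAaNN hits 4/64; gcd=4; 4÷4/64÷4 = 1/16

P(eeAaNN) = 1/16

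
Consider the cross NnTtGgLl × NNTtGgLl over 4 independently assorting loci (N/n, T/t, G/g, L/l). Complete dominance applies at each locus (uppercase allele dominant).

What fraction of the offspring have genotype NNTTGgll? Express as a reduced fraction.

NnTtGgLl gametes: NTGL×1, NTGl×1, NTgL×1, NTgl×1, NtGL×1, NtGl×1, NtgL×1, Ntgl×1, nTGL×1, nTGl×1, nTgL×1, nTgl×1, ntGL×1, ntGl×1, ntgL×1, ntgl×1
NNTtGgLl gametes: NTGL×2, NTGl×2, NTgL×2, NTgl×2, NtGL×2, NtGl×2, NtgL×2, Ntgl×2
NnTtGgLl×NNTtGgLl grid (16·16=256): NNTTGGLL=2 NNTTGGLl=4 NNTTGGll=2 NNTTGgLL=4 NNTTGgLl=8 NNTTGgll=4 NNTTggLL=2 NNTTggLl=4 NNTTggll=2 NNTtGGLL=4 NNTtGGLl=8 NNTtGGll=4 NNTtGgLL=8 NNTtGgLl=16 NNTtGgll=8 NNTtggLL=4 NNTtggLl=8 NNTtggll=4 NNttGGLL=2 NNttGGLl=4 NNttGGll=2 NNttGgLL=4 NNttGgLl=8 NNttGgll=4 NNttggLL=2 NNttggLl=4 NNttggll=2 NnTTGGLL=2 NnTTGGLl=4 NnTTGGll=2 NnTTGgLL=4 NnTTGgLl=8 NnTTGgll=4 NnTTggLL=2 NnTTggLl=4 NnTTggll=2 NnTtGGLL=4 NnTtGGLl=8 NnTtGGll=4 NnTtGgLL=8 NnTtGgLl=16 NnTtGgll=8 NnTtggLL=4 NnTtggLl=8 NnTtggll=4 NnttGGLL=2 NnttGGLl=4 NnttGGll=2 NnttGgLL=4 NnttGgLl=8 NnttGgll=4 NnttggLL=2 NnttggLl=4 Nnttggll=2
NNTTGgll hits 4/256; gcd=4; 4÷4/256÷4 = 1/64

P(NNTTGgll) = 1/64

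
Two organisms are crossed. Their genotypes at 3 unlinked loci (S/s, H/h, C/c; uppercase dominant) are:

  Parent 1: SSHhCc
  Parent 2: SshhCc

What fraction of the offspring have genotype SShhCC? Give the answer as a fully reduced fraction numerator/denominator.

SSHhCc gametes: SHC×2, SHc×2, ShC×2, Shc×2
SshhCc gametes: ShC×2, Shc×2, shC×2, shc×2
SSHhCc×SshhCc grid (8·8=64): SSHhCC=4 SSHhCc=8 SSHhcc=4 SShhCC=4 SShhCc=8 SShhcc=4 SsHhCC=4 SsHhCc=8 SsHhcc=4 SshhCC=4 SshhCc=8 Sshhcc=4
SShhCC hits 4/64; gcd=4; 4÷4/64÷4 = 1/16

P(SShhCC) = 1/16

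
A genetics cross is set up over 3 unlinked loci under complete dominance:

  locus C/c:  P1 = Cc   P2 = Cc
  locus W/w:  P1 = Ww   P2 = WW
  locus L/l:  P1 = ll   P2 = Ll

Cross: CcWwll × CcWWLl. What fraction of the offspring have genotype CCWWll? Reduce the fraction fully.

P(CCWWll) = 1/16

CcWwll gametes: CWl×2, Cwl×2, cWl×2, cwl×2
CcWWLl gametes: CWL×2, CWl×2, cWL×2, cWl×2
CcWwll×CcWWLl grid (8·8=64): CCWWLl=4 CCWWll=4 CCWwLl=4 CCWwll=4 CcWWLl=8 CcWWll=8 CcWwLl=8 CcWwll=8 ccWWLl=4 ccWWll=4 ccWwLl=4 ccWwll=4
CCWWll hits 4/64; gcd=4; 4÷4/64÷4 = 1/16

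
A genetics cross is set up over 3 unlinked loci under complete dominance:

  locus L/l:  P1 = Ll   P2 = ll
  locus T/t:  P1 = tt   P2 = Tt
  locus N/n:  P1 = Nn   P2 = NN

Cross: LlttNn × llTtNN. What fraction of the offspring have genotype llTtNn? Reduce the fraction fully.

LlttNn gametes: LtN×2, Ltn×2, ltN×2, ltn×2
llTtNN gametes: lTN×4, ltN×4
LlttNn×llTtNN grid (8·8=64): LlTtNN=8 LlTtNn=8 LlttNN=8 LlttNn=8 llTtNN=8 llTtNn=8 llttNN=8 llttNn=8
llTtNn hits 8/64; gcd=8; 8÷8/64÷8 = 1/8

P(llTtNn) = 1/8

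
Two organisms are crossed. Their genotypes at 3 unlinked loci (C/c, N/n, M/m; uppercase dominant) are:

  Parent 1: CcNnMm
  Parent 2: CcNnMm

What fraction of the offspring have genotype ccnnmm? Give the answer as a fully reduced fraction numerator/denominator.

CcNnMm gametes: CNM×1, CNm×1, CnM×1, Cnm×1, cNM×1, cNm×1, cnM×1, cnm×1
CcNnMm gametes: CNM×1, CNm×1, CnM×1, Cnm×1, cNM×1, cNm×1, cnM×1, cnm×1
CcNnMm×CcNnMm grid (8·8=64): CCNNMM=1 CCNNMm=2 CCNNmm=1 CCNnMM=2 CCNnMm=4 CCNnmm=2 CCnnMM=1 CCnnMm=2 CCnnmm=1 CcNNMM=2 CcNNMm=4 CcNNmm=2 CcNnMM=4 CcNnMm=8 CcNnmm=4 CcnnMM=2 CcnnMm=4 Ccnnmm=2 ccNNMM=1 ccNNMm=2 ccNNmm=1 ccNnMM=2 ccNnMm=4 ccNnmm=2 ccnnMM=1 ccnnMm=2 ccnnmm=1
ccnnmm hits 1/64; gcd=1; 1÷1/64÷1 = 1/64

P(ccnnmm) = 1/64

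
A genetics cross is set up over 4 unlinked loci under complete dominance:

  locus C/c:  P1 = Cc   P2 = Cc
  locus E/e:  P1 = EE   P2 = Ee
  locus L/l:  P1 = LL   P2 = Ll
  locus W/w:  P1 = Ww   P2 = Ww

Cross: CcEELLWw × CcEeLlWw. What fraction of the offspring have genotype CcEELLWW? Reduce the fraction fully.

CcEELLWw gametes: CELW×4, CELw×4, cELW×4, cELw×4
CcEeLlWw gametes: CELW×1, CELw×1, CElW×1, CElw×1, CeLW×1, CeLw×1, CelW×1, Celw×1, cELW×1, cELw×1, cElW×1, cElw×1, ceLW×1, ceLw×1, celW×1, celw×1
CcEELLWw×CcEeLlWw grid (16·16=256): CCEELLWW=4 CCEELLWw=8 CCEELLww=4 CCEELlWW=4 CCEELlWw=8 CCEELlww=4 CCEeLLWW=4 CCEeLLWw=8 CCEeLLww=4 CCEeLlWW=4 CCEeLlWw=8 CCEeLlww=4 CcEELLWW=8 CcEELLWw=16 CcEELLww=8 CcEELlWW=8 CcEELlWw=16 CcEELlww=8 CcEeLLWW=8 CcEeLLWw=16 CcEeLLww=8 CcEeLlWW=8 CcEeLlWw=16 CcEeLlww=8 ccEELLWW=4 ccEELLWw=8 ccEELLww=4 ccEELlWW=4 ccEELlWw=8 ccEELlww=4 ccEeLLWW=4 ccEeLLWw=8 ccEeLLww=4 ccEeLlWW=4 ccEeLlWw=8 ccEeLlww=4
CcEELLWW hits 8/256; gcd=8; 8÷8/256÷8 = 1/32

P(CcEELLWW) = 1/32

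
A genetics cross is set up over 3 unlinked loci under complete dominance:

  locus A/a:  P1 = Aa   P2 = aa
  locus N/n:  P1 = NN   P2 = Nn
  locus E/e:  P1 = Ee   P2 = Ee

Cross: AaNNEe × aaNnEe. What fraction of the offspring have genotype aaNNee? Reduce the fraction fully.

AaNNEe gametes: ANE×2, ANe×2, aNE×2, aNe×2
aaNnEe gametes: aNE×2, aNe×2, anE×2, ane×2
AaNNEe×aaNnEe grid (8·8=64): AaNNEE=4 AaNNEe=8 AaNNee=4 AaNnEE=4 AaNnEe=8 AaNnee=4 aaNNEE=4 aaNNEe=8 aaNNee=4 aaNnEE=4 aaNnEe=8 aaNnee=4
aaNNee hits 4/64; gcd=4; 4÷4/64÷4 = 1/16

P(aaNNee) = 1/16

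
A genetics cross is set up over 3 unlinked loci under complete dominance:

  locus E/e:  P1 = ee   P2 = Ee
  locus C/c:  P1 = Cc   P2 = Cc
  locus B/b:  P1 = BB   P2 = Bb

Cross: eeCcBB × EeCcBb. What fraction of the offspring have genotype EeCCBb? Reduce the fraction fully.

eeCcBB gametes: eCB×4, ecB×4
EeCcBb gametes: ECB×1, ECb×1, EcB×1, Ecb×1, eCB×1, eCb×1, ecB×1, ecb×1
eeCcBB×EeCcBb grid (8·8=64): EeCCBB=4 EeCCBb=4 EeCcBB=8 EeCcBb=8 EeccBB=4 EeccBb=4 eeCCBB=4 eeCCBb=4 eeCcBB=8 eeCcBb=8 eeccBB=4 eeccBb=4
EeCCBb hits 4/64; gcd=4; 4÷4/64÷4 = 1/16

P(EeCCBb) = 1/16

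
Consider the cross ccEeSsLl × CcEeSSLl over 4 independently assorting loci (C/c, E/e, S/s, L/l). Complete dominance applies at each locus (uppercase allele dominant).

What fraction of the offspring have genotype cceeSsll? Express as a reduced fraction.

P(cceeSsll) = 1/64

ccEeSsLl gametes: cESL×2, cESl×2, cEsL×2, cEsl×2, ceSL×2, ceSl×2, cesL×2, cesl×2
CcEeSSLl gametes: CESL×2, CESl×2, CeSL×2, CeSl×2, cESL×2, cESl×2, ceSL×2, ceSl×2
ccEeSsLl×CcEeSSLl grid (16·16=256): CcEESSLL=4 CcEESSLl=8 CcEESSll=4 CcEESsLL=4 CcEESsLl=8 CcEESsll=4 CcEeSSLL=8 CcEeSSLl=16 CcEeSSll=8 CcEeSsLL=8 CcEeSsLl=16 CcEeSsll=8 CceeSSLL=4 CceeSSLl=8 CceeSSll=4 CceeSsLL=4 CceeSsLl=8 CceeSsll=4 ccEESSLL=4 ccEESSLl=8 ccEESSll=4 ccEESsLL=4 ccEESsLl=8 ccEESsll=4 ccEeSSLL=8 ccEeSSLl=16 ccEeSSll=8 ccEeSsLL=8 ccEeSsLl=16 ccEeSsll=8 cceeSSLL=4 cceeSSLl=8 cceeSSll=4 cceeSsLL=4 cceeSsLl=8 cceeSsll=4
cceeSsll hits 4/256; gcd=4; 4÷4/256÷4 = 1/64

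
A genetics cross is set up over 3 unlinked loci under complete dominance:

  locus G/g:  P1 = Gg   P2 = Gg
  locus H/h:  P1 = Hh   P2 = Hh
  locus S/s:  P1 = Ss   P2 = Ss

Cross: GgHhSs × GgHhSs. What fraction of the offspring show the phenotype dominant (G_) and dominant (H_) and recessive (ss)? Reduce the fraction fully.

GgHhSs gametes: GHS×1, GHs×1, GhS×1, Ghs×1, gHS×1, gHs×1, ghS×1, ghs×1
GgHhSs gametes: GHS×1, GHs×1, GhS×1, Ghs×1, gHS×1, gHs×1, ghS×1, ghs×1
GgHhSs×GgHhSs grid (8·8=64): GGHHSS=1 GGHHSs=2 GGHHss=1 GGHhSS=2 GGHhSs=4 GGHhss=2 GGhhSS=1 GGhhSs=2 GGhhss=1 GgHHSS=2 GgHHSs=4 GgHHss=2 GgHhSS=4 GgHhSs=8 GgHhss=4 GghhSS=2 GghhSs=4 Gghhss=2 ggHHSS=1 ggHHSs=2 ggHHss=1 ggHhSS=2 ggHhSs=4 ggHhss=2 gghhSS=1 gghhSs=2 gghhss=1
G_ H_ ss hits 9/64; gcd=1; 9÷1/64÷1 = 9/64

P(G_ H_ ss) = 9/64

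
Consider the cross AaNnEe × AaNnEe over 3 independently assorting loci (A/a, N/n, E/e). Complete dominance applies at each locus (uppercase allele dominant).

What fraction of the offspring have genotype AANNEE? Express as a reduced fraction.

AaNnEe gametes: ANE×1, ANe×1, AnE×1, Ane×1, aNE×1, aNe×1, anE×1, ane×1
AaNnEe gametes: ANE×1, ANe×1, AnE×1, Ane×1, aNE×1, aNe×1, anE×1, ane×1
AaNnEe×AaNnEe grid (8·8=64): AANNEE=1 AANNEe=2 AANNee=1 AANnEE=2 AANnEe=4 AANnee=2 AAnnEE=1 AAnnEe=2 AAnnee=1 AaNNEE=2 AaNNEe=4 AaNNee=2 AaNnEE=4 AaNnEe=8 AaNnee=4 AannEE=2 AannEe=4 Aannee=2 aaNNEE=1 aaNNEe=2 aaNNee=1 aaNnEE=2 aaNnEe=4 aaNnee=2 aannEE=1 aannEe=2 aannee=1
AANNEE hits 1/64; gcd=1; 1÷1/64÷1 = 1/64

P(AANNEE) = 1/64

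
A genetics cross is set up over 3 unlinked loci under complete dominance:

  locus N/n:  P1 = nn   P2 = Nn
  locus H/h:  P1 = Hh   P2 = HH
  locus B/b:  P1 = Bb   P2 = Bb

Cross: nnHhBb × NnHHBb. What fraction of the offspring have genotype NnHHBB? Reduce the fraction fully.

nnHhBb gametes: nHB×2, nHb×2, nhB×2, nhb×2
NnHHBb gametes: NHB×2, NHb×2, nHB×2, nHb×2
nnHhBb×NnHHBb grid (8·8=64): NnHHBB=4 NnHHBb=8 NnHHbb=4 NnHhBB=4 NnHhBb=8 NnHhbb=4 nnHHBB=4 nnHHBb=8 nnHHbb=4 nnHhBB=4 nnHhBb=8 nnHhbb=4
NnHHBB hits 4/64; gcd=4; 4÷4/64÷4 = 1/16

P(NnHHBB) = 1/16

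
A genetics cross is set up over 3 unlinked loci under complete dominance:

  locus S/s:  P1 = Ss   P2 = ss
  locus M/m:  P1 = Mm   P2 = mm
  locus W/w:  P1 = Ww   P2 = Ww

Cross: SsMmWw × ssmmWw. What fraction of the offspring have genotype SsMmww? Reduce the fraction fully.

SsMmWw gametes: SMW×1, SMw×1, SmW×1, Smw×1, sMW×1, sMw×1, smW×1, smw×1
ssmmWw gametes: smW×4, smw×4
SsMmWw×ssmmWw grid (8·8=64): SsMmWW=4 SsMmWw=8 SsMmww=4 SsmmWW=4 SsmmWw=8 Ssmmww=4 ssMmWW=4 ssMmWw=8 ssMmww=4 ssmmWW=4 ssmmWw=8 ssmmww=4
SsMmww hits 4/64; gcd=4; 4÷4/64÷4 = 1/16

P(SsMmww) = 1/16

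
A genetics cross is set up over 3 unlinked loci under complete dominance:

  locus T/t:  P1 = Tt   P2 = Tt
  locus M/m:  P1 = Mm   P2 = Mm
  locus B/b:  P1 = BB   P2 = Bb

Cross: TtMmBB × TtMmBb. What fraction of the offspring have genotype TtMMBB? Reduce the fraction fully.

TtMmBB gametes: TMB×2, TmB×2, tMB×2, tmB×2
TtMmBb gametes: TMB×1, TMb×1, TmB×1, Tmb×1, tMB×1, tMb×1, tmB×1, tmb×1
TtMmBB×TtMmBb grid (8·8=64): TTMMBB=2 TTMMBb=2 TTMmBB=4 TTMmBb=4 TTmmBB=2 TTmmBb=2 TtMMBB=4 TtMMBb=4 TtMmBB=8 TtMmBb=8 TtmmBB=4 TtmmBb=4 ttMMBB=2 ttMMBb=2 ttMmBB=4 ttMmBb=4 ttmmBB=2 ttmmBb=2
TtMMBB hits 4/64; gcd=4; 4÷4/64÷4 = 1/16

P(TtMMBB) = 1/16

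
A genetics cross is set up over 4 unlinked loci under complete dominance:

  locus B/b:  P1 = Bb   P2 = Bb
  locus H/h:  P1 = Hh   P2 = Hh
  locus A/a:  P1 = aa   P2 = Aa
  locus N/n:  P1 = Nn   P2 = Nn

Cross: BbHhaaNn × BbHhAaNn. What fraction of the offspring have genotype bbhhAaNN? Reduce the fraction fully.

BbHhaaNn gametes: BHaN×2, BHan×2, BhaN×2, Bhan×2, bHaN×2, bHan×2, bhaN×2, bhan×2
BbHhAaNn gametes: BHAN×1, BHAn×1, BHaN×1, BHan×1, BhAN×1, BhAn×1, BhaN×1, Bhan×1, bHAN×1, bHAn×1, bHaN×1, bHan×1, bhAN×1, bhAn×1, bhaN×1, bhan×1
BbHhaaNn×BbHhAaNn grid (16·16=256): BBHHAaNN=2 BBHHAaNn=4 BBHHAann=2 BBHHaaNN=2 BBHHaaNn=4 BBHHaann=2 BBHhAaNN=4 BBHhAaNn=8 BBHhAann=4 BBHhaaNN=4 BBHhaaNn=8 BBHhaann=4 BBhhAaNN=2 BBhhAaNn=4 BBhhAann=2 BBhhaaNN=2 BBhhaaNn=4 BBhhaann=2 BbHHAaNN=4 BbHHAaNn=8 BbHHAann=4 BbHHaaNN=4 BbHHaaNn=8 BbHHaann=4 BbHhAaNN=8 BbHhAaNn=16 BbHhAann=8 BbHhaaNN=8 BbHhaaNn=16 BbHhaann=8 BbhhAaNN=4 BbhhAaNn=8 BbhhAann=4 BbhhaaNN=4 BbhhaaNn=8 Bbhhaann=4 bbHHAaNN=2 bbHHAaNn=4 bbHHAann=2 bbHHaaNN=2 bbHHaaNn=4 bbHHaann=2 bbHhAaNN=4 bbHhAaNn=8 bbHhAann=4 bbHhaaNN=4 bbHhaaNn=8 bbHhaann=4 bbhhAaNN=2 bbhhAaNn=4 bbhhAann=2 bbhhaaNN=2 bbhhaaNn=4 bbhhaann=2
bbhhAaNN hits 2/256; gcd=2; 2÷2/256÷2 = 1/128

P(bbhhAaNN) = 1/128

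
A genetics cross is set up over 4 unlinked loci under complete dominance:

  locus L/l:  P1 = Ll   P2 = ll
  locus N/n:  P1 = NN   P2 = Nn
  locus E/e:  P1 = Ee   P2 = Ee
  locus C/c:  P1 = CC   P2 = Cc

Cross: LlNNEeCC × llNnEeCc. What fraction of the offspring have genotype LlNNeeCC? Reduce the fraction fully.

P(LlNNeeCC) = 1/32

LlNNEeCC gametes: LNEC×4, LNeC×4, lNEC×4, lNeC×4
llNnEeCc gametes: lNEC×2, lNEc×2, lNeC×2, lNec×2, lnEC×2, lnEc×2, lneC×2, lnec×2
LlNNEeCC×llNnEeCc grid (16·16=256): LlNNEECC=8 LlNNEECc=8 LlNNEeCC=16 LlNNEeCc=16 LlNNeeCC=8 LlNNeeCc=8 LlNnEECC=8 LlNnEECc=8 LlNnEeCC=16 LlNnEeCc=16 LlNneeCC=8 LlNneeCc=8 llNNEECC=8 llNNEECc=8 llNNEeCC=16 llNNEeCc=16 llNNeeCC=8 llNNeeCc=8 llNnEECC=8 llNnEECc=8 llNnEeCC=16 llNnEeCc=16 llNneeCC=8 llNneeCc=8
LlNNeeCC hits 8/256; gcd=8; 8÷8/256÷8 = 1/32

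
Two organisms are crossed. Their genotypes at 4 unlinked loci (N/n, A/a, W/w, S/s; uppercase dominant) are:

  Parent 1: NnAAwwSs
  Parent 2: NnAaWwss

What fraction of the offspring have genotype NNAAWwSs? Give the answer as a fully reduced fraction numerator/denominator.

NnAAwwSs gametes: NAwS×4, NAws×4, nAwS×4, nAws×4
NnAaWwss gametes: NAWs×2, NAws×2, NaWs×2, Naws×2, nAWs×2, nAws×2, naWs×2, naws×2
NnAAwwSs×NnAaWwss grid (16·16=256): NNAAWwSs=8 NNAAWwss=8 NNAAwwSs=8 NNAAwwss=8 NNAaWwSs=8 NNAaWwss=8 NNAawwSs=8 NNAawwss=8 NnAAWwSs=16 NnAAWwss=16 NnAAwwSs=16 NnAAwwss=16 NnAaWwSs=16 NnAaWwss=16 NnAawwSs=16 NnAawwss=16 nnAAWwSs=8 nnAAWwss=8 nnAAwwSs=8 nnAAwwss=8 nnAaWwSs=8 nnAaWwss=8 nnAawwSs=8 nnAawwss=8
NNAAWwSs hits 8/256; gcd=8; 8÷8/256÷8 = 1/32

P(NNAAWwSs) = 1/32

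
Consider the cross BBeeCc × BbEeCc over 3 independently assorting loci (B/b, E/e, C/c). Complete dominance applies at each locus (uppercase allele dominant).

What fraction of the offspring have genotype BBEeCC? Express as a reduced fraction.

P(BBEeCC) = 1/16

BBeeCc gametes: BeC×4, Bec×4
BbEeCc gametes: BEC×1, BEc×1, BeC×1, Bec×1, bEC×1, bEc×1, beC×1, bec×1
BBeeCc×BbEeCc grid (8·8=64): BBEeCC=4 BBEeCc=8 BBEecc=4 BBeeCC=4 BBeeCc=8 BBeecc=4 BbEeCC=4 BbEeCc=8 BbEecc=4 BbeeCC=4 BbeeCc=8 Bbeecc=4
BBEeCC hits 4/64; gcd=4; 4÷4/64÷4 = 1/16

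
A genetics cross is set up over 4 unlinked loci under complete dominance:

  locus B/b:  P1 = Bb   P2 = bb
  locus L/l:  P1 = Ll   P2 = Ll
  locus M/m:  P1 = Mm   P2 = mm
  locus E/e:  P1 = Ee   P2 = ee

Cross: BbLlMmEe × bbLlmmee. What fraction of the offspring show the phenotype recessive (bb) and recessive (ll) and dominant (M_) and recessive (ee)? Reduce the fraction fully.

BbLlMmEe gametes: BLME×1, BLMe×1, BLmE×1, BLme×1, BlME×1, BlMe×1, BlmE×1, Blme×1, bLME×1, bLMe×1, bLmE×1, bLme×1, blME×1, blMe×1, blmE×1, blme×1
bbLlmmee gametes: bLme×8, blme×8
BbLlMmEe×bbLlmmee grid (16·16=256): BbLLMmEe=8 BbLLMmee=8 BbLLmmEe=8 BbLLmmee=8 BbLlMmEe=16 BbLlMmee=16 BbLlmmEe=16 BbLlmmee=16 BbllMmEe=8 BbllMmee=8 BbllmmEe=8 Bbllmmee=8 bbLLMmEe=8 bbLLMmee=8 bbLLmmEe=8 bbLLmmee=8 bbLlMmEe=16 bbLlMmee=16 bbLlmmEe=16 bbLlmmee=16 bbllMmEe=8 bbllMmee=8 bbllmmEe=8 bbllmmee=8
bb ll M_ ee hits 8/256; gcd=8; 8÷8/256÷8 = 1/32

P(bb ll M_ ee) = 1/32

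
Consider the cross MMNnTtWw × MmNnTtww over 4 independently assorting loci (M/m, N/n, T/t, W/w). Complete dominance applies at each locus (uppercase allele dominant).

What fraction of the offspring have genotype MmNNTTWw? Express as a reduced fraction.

MMNnTtWw gametes: MNTW×2, MNTw×2, MNtW×2, MNtw×2, MnTW×2, MnTw×2, MntW×2, Mntw×2
MmNnTtww gametes: MNTw×2, MNtw×2, MnTw×2, Mntw×2, mNTw×2, mNtw×2, mnTw×2, mntw×2
MMNnTtWw×MmNnTtww grid (16·16=256): MMNNTTWw=4 MMNNTTww=4 MMNNTtWw=8 MMNNTtww=8 MMNNttWw=4 MMNNttww=4 MMNnTTWw=8 MMNnTTww=8 MMNnTtWw=16 MMNnTtww=16 MMNnttWw=8 MMNnttww=8 MMnnTTWw=4 MMnnTTww=4 MMnnTtWw=8 MMnnTtww=8 MMnnttWw=4 MMnnttww=4 MmNNTTWw=4 MmNNTTww=4 MmNNTtWw=8 MmNNTtww=8 MmNNttWw=4 MmNNttww=4 MmNnTTWw=8 MmNnTTww=8 MmNnTtWw=16 MmNnTtww=16 MmNnttWw=8 MmNnttww=8 MmnnTTWw=4 MmnnTTww=4 MmnnTtWw=8 MmnnTtww=8 MmnnttWw=4 Mmnnttww=4
MmNNTTWw hits 4/256; gcd=4; 4÷4/256÷4 = 1/64

P(MmNNTTWw) = 1/64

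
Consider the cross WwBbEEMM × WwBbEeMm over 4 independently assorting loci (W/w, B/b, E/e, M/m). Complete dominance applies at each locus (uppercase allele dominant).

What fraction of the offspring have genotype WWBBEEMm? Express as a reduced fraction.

WwBbEEMM gametes: WBEM×4, WbEM×4, wBEM×4, wbEM×4
WwBbEeMm gametes: WBEM×1, WBEm×1, WBeM×1, WBem×1, WbEM×1, WbEm×1, WbeM×1, Wbem×1, wBEM×1, wBEm×1, wBeM×1, wBem×1, wbEM×1, wbEm×1, wbeM×1, wbem×1
WwBbEEMM×WwBbEeMm grid (16·16=256): WWBBEEMM=4 WWBBEEMm=4 WWBBEeMM=4 WWBBEeMm=4 WWBbEEMM=8 WWBbEEMm=8 WWBbEeMM=8 WWBbEeMm=8 WWbbEEMM=4 WWbbEEMm=4 WWbbEeMM=4 WWbbEeMm=4 WwBBEEMM=8 WwBBEEMm=8 WwBBEeMM=8 WwBBEeMm=8 WwBbEEMM=16 WwBbEEMm=16 WwBbEeMM=16 WwBbEeMm=16 WwbbEEMM=8 WwbbEEMm=8 WwbbEeMM=8 WwbbEeMm=8 wwBBEEMM=4 wwBBEEMm=4 wwBBEeMM=4 wwBBEeMm=4 wwBbEEMM=8 wwBbEEMm=8 wwBbEeMM=8 wwBbEeMm=8 wwbbEEMM=4 wwbbEEMm=4 wwbbEeMM=4 wwbbEeMm=4
WWBBEEMm hits 4/256; gcd=4; 4÷4/256÷4 = 1/64

P(WWBBEEMm) = 1/64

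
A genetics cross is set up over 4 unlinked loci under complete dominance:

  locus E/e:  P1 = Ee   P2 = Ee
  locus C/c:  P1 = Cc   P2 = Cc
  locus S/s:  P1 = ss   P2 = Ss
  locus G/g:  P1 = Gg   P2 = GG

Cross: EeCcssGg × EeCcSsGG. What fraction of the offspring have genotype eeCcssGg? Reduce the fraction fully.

EeCcssGg gametes: ECsG×2, ECsg×2, EcsG×2, Ecsg×2, eCsG×2, eCsg×2, ecsG×2, ecsg×2
EeCcSsGG gametes: ECSG×2, ECsG×2, EcSG×2, EcsG×2, eCSG×2, eCsG×2, ecSG×2, ecsG×2
EeCcssGg×EeCcSsGG grid (16·16=256): EECCSsGG=4 EECCSsGg=4 EECCssGG=4 EECCssGg=4 EECcSsGG=8 EECcSsGg=8 EECcssGG=8 EECcssGg=8 EEccSsGG=4 EEccSsGg=4 EEccssGG=4 EEccssGg=4 EeCCSsGG=8 EeCCSsGg=8 EeCCssGG=8 EeCCssGg=8 EeCcSsGG=16 EeCcSsGg=16 EeCcssGG=16 EeCcssGg=16 EeccSsGG=8 EeccSsGg=8 EeccssGG=8 EeccssGg=8 eeCCSsGG=4 eeCCSsGg=4 eeCCssGG=4 eeCCssGg=4 eeCcSsGG=8 eeCcSsGg=8 eeCcssGG=8 eeCcssGg=8 eeccSsGG=4 eeccSsGg=4 eeccssGG=4 eeccssGg=4
eeCcssGg hits 8/256; gcd=8; 8÷8/256÷8 = 1/32

P(eeCcssGg) = 1/32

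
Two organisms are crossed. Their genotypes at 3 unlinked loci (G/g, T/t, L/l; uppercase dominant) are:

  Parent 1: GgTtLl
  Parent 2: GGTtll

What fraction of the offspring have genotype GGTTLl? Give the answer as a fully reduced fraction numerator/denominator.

P(GGTTLl) = 1/16

GgTtLl gametes: GTL×1, GTl×1, GtL×1, Gtl×1, gTL×1, gTl×1, gtL×1, gtl×1
GGTtll gametes: GTl×4, Gtl×4
GgTtLl×GGTtll grid (8·8=64): GGTTLl=4 GGTTll=4 GGTtLl=8 GGTtll=8 GGttLl=4 GGttll=4 GgTTLl=4 GgTTll=4 GgTtLl=8 GgTtll=8 GgttLl=4 Ggttll=4
GGTTLl hits 4/64; gcd=4; 4÷4/64÷4 = 1/16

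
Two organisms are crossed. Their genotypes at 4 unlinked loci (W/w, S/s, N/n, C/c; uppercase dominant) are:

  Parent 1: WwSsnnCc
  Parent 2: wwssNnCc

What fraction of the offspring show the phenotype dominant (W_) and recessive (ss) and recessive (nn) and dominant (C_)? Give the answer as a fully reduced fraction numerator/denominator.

WwSsnnCc gametes: WSnC×2, WSnc×2, WsnC×2, Wsnc×2, wSnC×2, wSnc×2, wsnC×2, wsnc×2
wwssNnCc gametes: wsNC×4, wsNc×4, wsnC×4, wsnc×4
WwSsnnCc×wwssNnCc grid (16·16=256): WwSsNnCC=8 WwSsNnCc=16 WwSsNncc=8 WwSsnnCC=8 WwSsnnCc=16 WwSsnncc=8 WwssNnCC=8 WwssNnCc=16 WwssNncc=8 WwssnnCC=8 WwssnnCc=16 Wwssnncc=8 wwSsNnCC=8 wwSsNnCc=16 wwSsNncc=8 wwSsnnCC=8 wwSsnnCc=16 wwSsnncc=8 wwssNnCC=8 wwssNnCc=16 wwssNncc=8 wwssnnCC=8 wwssnnCc=16 wwssnncc=8
W_ ss nn C_ hits 24/256; gcd=8; 24÷8/256÷8 = 3/32

P(W_ ss nn C_) = 3/32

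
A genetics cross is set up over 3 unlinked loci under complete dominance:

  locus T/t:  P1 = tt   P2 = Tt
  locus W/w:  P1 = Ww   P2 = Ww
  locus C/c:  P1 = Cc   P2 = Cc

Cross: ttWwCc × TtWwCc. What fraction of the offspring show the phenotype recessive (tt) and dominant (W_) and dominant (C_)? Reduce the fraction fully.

ttWwCc gametes: tWC×2, tWc×2, twC×2, twc×2
TtWwCc gametes: TWC×1, TWc×1, TwC×1, Twc×1, tWC×1, tWc×1, twC×1, twc×1
ttWwCc×TtWwCc grid (8·8=64): TtWWCC=2 TtWWCc=4 TtWWcc=2 TtWwCC=4 TtWwCc=8 TtWwcc=4 TtwwCC=2 TtwwCc=4 Ttwwcc=2 ttWWCC=2 ttWWCc=4 ttWWcc=2 ttWwCC=4 ttWwCc=8 ttWwcc=4 ttwwCC=2 ttwwCc=4 ttwwcc=2
tt W_ C_ hits 18/64; gcd=2; 18÷2/64÷2 = 9/32

P(tt W_ C_) = 9/32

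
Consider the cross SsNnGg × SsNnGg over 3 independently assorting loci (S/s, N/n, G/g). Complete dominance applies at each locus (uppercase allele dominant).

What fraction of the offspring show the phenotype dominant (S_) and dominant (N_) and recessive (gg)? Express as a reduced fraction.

P(S_ N_ gg) = 9/64

SsNnGg gametes: SNG×1, SNg×1, SnG×1, Sng×1, sNG×1, sNg×1, snG×1, sng×1
SsNnGg gametes: SNG×1, SNg×1, SnG×1, Sng×1, sNG×1, sNg×1, snG×1, sng×1
SsNnGg×SsNnGg grid (8·8=64): SSNNGG=1 SSNNGg=2 SSNNgg=1 SSNnGG=2 SSNnGg=4 SSNngg=2 SSnnGG=1 SSnnGg=2 SSnngg=1 SsNNGG=2 SsNNGg=4 SsNNgg=2 SsNnGG=4 SsNnGg=8 SsNngg=4 SsnnGG=2 SsnnGg=4 Ssnngg=2 ssNNGG=1 ssNNGg=2 ssNNgg=1 ssNnGG=2 ssNnGg=4 ssNngg=2 ssnnGG=1 ssnnGg=2 ssnngg=1
S_ N_ gg hits 9/64; gcd=1; 9÷1/64÷1 = 9/64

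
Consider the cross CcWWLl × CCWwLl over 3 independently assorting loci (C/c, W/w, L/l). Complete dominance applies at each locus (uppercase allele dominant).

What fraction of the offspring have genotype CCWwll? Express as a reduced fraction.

CcWWLl gametes: CWL×2, CWl×2, cWL×2, cWl×2
CCWwLl gametes: CWL×2, CWl×2, CwL×2, Cwl×2
CcWWLl×CCWwLl grid (8·8=64): CCWWLL=4 CCWWLl=8 CCWWll=4 CCWwLL=4 CCWwLl=8 CCWwll=4 CcWWLL=4 CcWWLl=8 CcWWll=4 CcWwLL=4 CcWwLl=8 CcWwll=4
CCWwll hits 4/64; gcd=4; 4÷4/64÷4 = 1/16

P(CCWwll) = 1/16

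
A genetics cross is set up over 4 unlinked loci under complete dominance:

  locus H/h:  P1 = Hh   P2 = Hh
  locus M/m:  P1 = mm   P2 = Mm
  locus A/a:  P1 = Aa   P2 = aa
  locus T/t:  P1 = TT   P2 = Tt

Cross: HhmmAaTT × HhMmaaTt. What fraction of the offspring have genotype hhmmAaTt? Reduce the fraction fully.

HhmmAaTT gametes: HmAT×4, HmaT×4, hmAT×4, hmaT×4
HhMmaaTt gametes: HMaT×2, HMat×2, HmaT×2, Hmat×2, hMaT×2, hMat×2, hmaT×2, hmat×2
HhmmAaTT×HhMmaaTt grid (16·16=256): HHMmAaTT=8 HHMmAaTt=8 HHMmaaTT=8 HHMmaaTt=8 HHmmAaTT=8 HHmmAaTt=8 HHmmaaTT=8 HHmmaaTt=8 HhMmAaTT=16 HhMmAaTt=16 HhMmaaTT=16 HhMmaaTt=16 HhmmAaTT=16 HhmmAaTt=16 HhmmaaTT=16 HhmmaaTt=16 hhMmAaTT=8 hhMmAaTt=8 hhMmaaTT=8 hhMmaaTt=8 hhmmAaTT=8 hhmmAaTt=8 hhmmaaTT=8 hhmmaaTt=8
hhmmAaTt hits 8/256; gcd=8; 8÷8/256÷8 = 1/32

P(hhmmAaTt) = 1/32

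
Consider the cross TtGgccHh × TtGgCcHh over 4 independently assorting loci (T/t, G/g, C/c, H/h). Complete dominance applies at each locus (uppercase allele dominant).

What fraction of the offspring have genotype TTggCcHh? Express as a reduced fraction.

TtGgccHh gametes: TGcH×2, TGch×2, TgcH×2, Tgch×2, tGcH×2, tGch×2, tgcH×2, tgch×2
TtGgCcHh gametes: TGCH×1, TGCh×1, TGcH×1, TGch×1, TgCH×1, TgCh×1, TgcH×1, Tgch×1, tGCH×1, tGCh×1, tGcH×1, tGch×1, tgCH×1, tgCh×1, tgcH×1, tgch×1
TtGgccHh×TtGgCcHh grid (16·16=256): TTGGCcHH=2 TTGGCcHh=4 TTGGCchh=2 TTGGccHH=2 TTGGccHh=4 TTGGcchh=2 TTGgCcHH=4 TTGgCcHh=8 TTGgCchh=4 TTGgccHH=4 TTGgccHh=8 TTGgcchh=4 TTggCcHH=2 TTggCcHh=4 TTggCchh=2 TTggccHH=2 TTggccHh=4 TTggcchh=2 TtGGCcHH=4 TtGGCcHh=8 TtGGCchh=4 TtGGccHH=4 TtGGccHh=8 TtGGcchh=4 TtGgCcHH=8 TtGgCcHh=16 TtGgCchh=8 TtGgccHH=8 TtGgccHh=16 TtGgcchh=8 TtggCcHH=4 TtggCcHh=8 TtggCchh=4 TtggccHH=4 TtggccHh=8 Ttggcchh=4 ttGGCcHH=2 ttGGCcHh=4 ttGGCchh=2 ttGGccHH=2 ttGGccHh=4 ttGGcchh=2 ttGgCcHH=4 ttGgCcHh=8 ttGgCchh=4 ttGgccHH=4 ttGgccHh=8 ttGgcchh=4 ttggCcHH=2 ttggCcHh=4 ttggCchh=2 ttggccHH=2 ttggccHh=4 ttggcchh=2
TTggCcHh hits 4/256; gcd=4; 4÷4/256÷4 = 1/64

P(TTggCcHh) = 1/64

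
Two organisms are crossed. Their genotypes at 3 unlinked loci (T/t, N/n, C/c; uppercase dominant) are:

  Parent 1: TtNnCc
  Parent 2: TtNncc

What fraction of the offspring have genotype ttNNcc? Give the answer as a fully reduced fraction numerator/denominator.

TtNnCc gametes: TNC×1, TNc×1, TnC×1, Tnc×1, tNC×1, tNc×1, tnC×1, tnc×1
TtNncc gametes: TNc×2, Tnc×2, tNc×2, tnc×2
TtNnCc×TtNncc grid (8·8=64): TTNNCc=2 TTNNcc=2 TTNnCc=4 TTNncc=4 TTnnCc=2 TTnncc=2 TtNNCc=4 TtNNcc=4 TtNnCc=8 TtNncc=8 TtnnCc=4 Ttnncc=4 ttNNCc=2 ttNNcc=2 ttNnCc=4 ttNncc=4 ttnnCc=2 ttnncc=2
ttNNcc hits 2/64; gcd=2; 2÷2/64÷2 = 1/32

P(ttNNcc) = 1/32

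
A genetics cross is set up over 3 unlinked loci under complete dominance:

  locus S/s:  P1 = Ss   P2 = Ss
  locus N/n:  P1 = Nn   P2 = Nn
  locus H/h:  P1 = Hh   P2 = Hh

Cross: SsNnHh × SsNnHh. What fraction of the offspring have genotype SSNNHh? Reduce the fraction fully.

SsNnHh gametes: SNH×1, SNh×1, SnH×1, Snh×1, sNH×1, sNh×1, snH×1, snh×1
SsNnHh gametes: SNH×1, SNh×1, SnH×1, Snh×1, sNH×1, sNh×1, snH×1, snh×1
SsNnHh×SsNnHh grid (8·8=64): SSNNHH=1 SSNNHh=2 SSNNhh=1 SSNnHH=2 SSNnHh=4 SSNnhh=2 SSnnHH=1 SSnnHh=2 SSnnhh=1 SsNNHH=2 SsNNHh=4 SsNNhh=2 SsNnHH=4 SsNnHh=8 SsNnhh=4 SsnnHH=2 SsnnHh=4 Ssnnhh=2 ssNNHH=1 ssNNHh=2 ssNNhh=1 ssNnHH=2 ssNnHh=4 ssNnhh=2 ssnnHH=1 ssnnHh=2 ssnnhh=1
SSNNHh hits 2/64; gcd=2; 2÷2/64÷2 = 1/32

P(SSNNHh) = 1/32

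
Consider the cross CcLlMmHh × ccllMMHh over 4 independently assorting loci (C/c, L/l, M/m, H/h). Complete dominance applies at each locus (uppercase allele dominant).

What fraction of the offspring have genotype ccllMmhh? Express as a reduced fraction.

CcLlMmHh gametes: CLMH×1, CLMh×1, CLmH×1, CLmh×1, ClMH×1, ClMh×1, ClmH×1, Clmh×1, cLMH×1, cLMh×1, cLmH×1, cLmh×1, clMH×1, clMh×1, clmH×1, clmh×1
ccllMMHh gametes: clMH×8, clMh×8
CcLlMmHh×ccllMMHh grid (16·16=256): CcLlMMHH=8 CcLlMMHh=16 CcLlMMhh=8 CcLlMmHH=8 CcLlMmHh=16 CcLlMmhh=8 CcllMMHH=8 CcllMMHh=16 CcllMMhh=8 CcllMmHH=8 CcllMmHh=16 CcllMmhh=8 ccLlMMHH=8 ccLlMMHh=16 ccLlMMhh=8 ccLlMmHH=8 ccLlMmHh=16 ccLlMmhh=8 ccllMMHH=8 ccllMMHh=16 ccllMMhh=8 ccllMmHH=8 ccllMmHh=16 ccllMmhh=8
ccllMmhh hits 8/256; gcd=8; 8÷8/256÷8 = 1/32

P(ccllMmhh) = 1/32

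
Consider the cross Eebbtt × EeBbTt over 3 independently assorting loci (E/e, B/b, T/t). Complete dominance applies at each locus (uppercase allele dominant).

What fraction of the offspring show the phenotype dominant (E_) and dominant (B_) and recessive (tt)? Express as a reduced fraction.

Eebbtt gametes: Ebt×4, ebt×4
EeBbTt gametes: EBT×1, EBt×1, EbT×1, Ebt×1, eBT×1, eBt×1, ebT×1, ebt×1
Eebbtt×EeBbTt grid (8·8=64): EEBbTt=4 EEBbtt=4 EEbbTt=4 EEbbtt=4 EeBbTt=8 EeBbtt=8 EebbTt=8 Eebbtt=8 eeBbTt=4 eeBbtt=4 eebbTt=4 eebbtt=4
E_ B_ tt hits 12/64; gcd=4; 12÷4/64÷4 = 3/16

P(E_ B_ tt) = 3/16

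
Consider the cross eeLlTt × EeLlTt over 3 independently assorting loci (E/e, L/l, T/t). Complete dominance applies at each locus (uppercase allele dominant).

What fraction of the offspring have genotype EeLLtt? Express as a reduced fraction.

eeLlTt gametes: eLT×2, eLt×2, elT×2, elt×2
EeLlTt gametes: ELT×1, ELt×1, ElT×1, Elt×1, eLT×1, eLt×1, elT×1, elt×1
eeLlTt×EeLlTt grid (8·8=64): EeLLTT=2 EeLLTt=4 EeLLtt=2 EeLlTT=4 EeLlTt=8 EeLltt=4 EellTT=2 EellTt=4 Eelltt=2 eeLLTT=2 eeLLTt=4 eeLLtt=2 eeLlTT=4 eeLlTt=8 eeLltt=4 eellTT=2 eellTt=4 eelltt=2
EeLLtt hits 2/64; gcd=2; 2÷2/64÷2 = 1/32

P(EeLLtt) = 1/32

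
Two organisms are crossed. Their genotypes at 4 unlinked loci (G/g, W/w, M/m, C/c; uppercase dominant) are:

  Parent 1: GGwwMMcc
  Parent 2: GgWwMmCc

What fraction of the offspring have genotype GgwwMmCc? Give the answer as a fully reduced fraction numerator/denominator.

P(GgwwMmCc) = 1/16

GGwwMMcc gametes: GwMc×16
GgWwMmCc gametes: GWMC×1, GWMc×1, GWmC×1, GWmc×1, GwMC×1, GwMc×1, GwmC×1, Gwmc×1, gWMC×1, gWMc×1, gWmC×1, gWmc×1, gwMC×1, gwMc×1, gwmC×1, gwmc×1
GGwwMMcc×GgWwMmCc grid (16·16=256): GGWwMMCc=16 GGWwMMcc=16 GGWwMmCc=16 GGWwMmcc=16 GGwwMMCc=16 GGwwMMcc=16 GGwwMmCc=16 GGwwMmcc=16 GgWwMMCc=16 GgWwMMcc=16 GgWwMmCc=16 GgWwMmcc=16 GgwwMMCc=16 GgwwMMcc=16 GgwwMmCc=16 GgwwMmcc=16
GgwwMmCc hits 16/256; gcd=16; 16÷16/256÷16 = 1/16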